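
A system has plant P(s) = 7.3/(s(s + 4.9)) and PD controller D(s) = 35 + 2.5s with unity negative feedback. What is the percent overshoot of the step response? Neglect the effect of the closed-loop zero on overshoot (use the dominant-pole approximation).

3.69%

Forward path: (35 + 2.5s)·7.3/(s(s+4.9)). The closed-loop characteristic equation is s² + (4.9 + 7.3·2.5)s + 7.3·35 = 0.
That is s² + 23.15s + 255.5 = 0, so ω_n = 15.98 rad/s and ζ = 23.15/(2·15.98) = 0.7241.
%OS = 100·exp(−πζ/√(1−ζ²)) = 3.69%.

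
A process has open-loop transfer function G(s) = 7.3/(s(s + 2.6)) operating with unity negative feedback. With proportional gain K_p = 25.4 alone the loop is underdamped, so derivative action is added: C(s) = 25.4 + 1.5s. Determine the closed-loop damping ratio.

ζ = 0.498

Forward path: (25.4 + 1.5s)·7.3/(s(s+2.6)). The closed-loop characteristic equation is s² + (2.6 + 7.3·1.5)s + 7.3·25.4 = 0.
That is s² + 13.55s + 185.4 = 0, so ω_n = 13.62 rad/s and ζ = 13.55/(2·13.62) = 0.4975.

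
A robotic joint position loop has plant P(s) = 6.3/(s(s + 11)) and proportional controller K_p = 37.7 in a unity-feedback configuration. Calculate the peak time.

From 1 + K_pP(s) = 0: s² + 11s + 237.5 = 0 ⇒ ω_n = 15.41, ζ = 0.3569.
Damped frequency ω_d = ω_n√(1−ζ²) = 14.4 rad/s, so peak time T_p = π/ω_d = 0.218 s.

T_p = 0.218 s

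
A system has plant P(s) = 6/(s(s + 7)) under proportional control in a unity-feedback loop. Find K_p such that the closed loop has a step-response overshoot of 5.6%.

K_p = 4.47

From %OS = 100·exp(−πζ/√(1−ζ²)) = 5.6%, ζ = −ln(0.056)/√(π²+ln²(0.056)) = 0.6761.
Characteristic equation s² + 7s + 6K_p = 0 gives ζ = 7/(2√(6K_p)).
Setting ζ = 0.6761: √(6K_p) = 7/(2·0.6761) = 5.177, so K_p = 26.8/6 = 4.47.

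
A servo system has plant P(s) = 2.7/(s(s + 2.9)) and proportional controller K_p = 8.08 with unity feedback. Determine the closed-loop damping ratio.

With unity feedback the closed-loop characteristic equation is s² + 2.9s + 8.08·2.7 = s² + 2.9s + 21.82 = 0.
So ω_n² = 21.82 ⇒ ω_n = 4.671 rad/s, and ζ = 2.9/(2ω_n) = 0.31.

ζ = 0.31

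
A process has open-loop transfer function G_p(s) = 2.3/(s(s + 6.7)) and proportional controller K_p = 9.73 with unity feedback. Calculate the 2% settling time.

Closed-loop characteristic equation: s² + 6.7s + 22.38 = 0, so ω_n = 4.731 rad/s and ζ = 6.7/(2·4.731) = 0.7081.
2% settling time T_s ≈ 4/(ζω_n) = 4/3.35 = 1.19 s.

T_s ≈ 1.19 s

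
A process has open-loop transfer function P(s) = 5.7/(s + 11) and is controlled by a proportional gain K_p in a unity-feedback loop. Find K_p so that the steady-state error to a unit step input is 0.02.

K_p = 94.6

For a type-0 loop with proportional control, e_ss = 1/(1 + K_p·P(0)).
P(0) = 0.5182. Require 1/(1 + K_p·0.5182) = 0.02, so 1 + 0.5182·K_p = 50.
K_p = (50 − 1)/0.5182 = 94.6.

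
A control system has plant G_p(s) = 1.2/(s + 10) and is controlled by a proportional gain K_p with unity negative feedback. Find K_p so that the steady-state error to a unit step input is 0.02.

K_p = 408

Steady-state error for a unit step on this type-0 loop is 1/(1 + K_p·G_p(0)).
G_p(0) = 0.12. Require 1/(1 + K_p·0.12) = 0.02, so 1 + 0.12·K_p = 50.
K_p = (50 − 1)/0.12 = 408.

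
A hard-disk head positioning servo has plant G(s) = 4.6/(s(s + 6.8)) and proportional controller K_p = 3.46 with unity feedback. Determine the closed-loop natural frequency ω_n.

ω_n = 3.99 rad/s

With unity feedback the closed-loop characteristic equation is s² + 6.8s + 3.46·4.6 = s² + 6.8s + 15.92 = 0.
So ω_n² = 15.92 ⇒ ω_n = 3.989 rad/s, and ζ = 6.8/(2ω_n) = 0.852.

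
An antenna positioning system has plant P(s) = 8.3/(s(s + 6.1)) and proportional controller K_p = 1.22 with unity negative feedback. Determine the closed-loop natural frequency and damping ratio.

With unity feedback the closed-loop characteristic equation is s² + 6.1s + 1.22·8.3 = s² + 6.1s + 10.13 = 0.
Matching s² + 2ζω_n s + ω_n²: ω_n = √10.13 = 3.182 rad/s and 2ζω_n = 6.1, so ζ = 6.1/(2·3.182) = 0.958.

ω_n = 3.18 rad/s, ζ = 0.958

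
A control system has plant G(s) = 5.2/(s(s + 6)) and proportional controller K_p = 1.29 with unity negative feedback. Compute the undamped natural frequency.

ω_n = 2.59 rad/s

1 + K_p·G(s) = 0 gives s² + 6s + 6.708 = 0.
Matching s² + 2ζω_n s + ω_n²: ω_n = √6.708 = 2.59 rad/s and 2ζω_n = 6, so ζ = 6/(2·2.59) = 1.16.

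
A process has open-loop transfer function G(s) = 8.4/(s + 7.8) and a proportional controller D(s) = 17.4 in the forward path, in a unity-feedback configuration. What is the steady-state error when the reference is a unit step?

0.0507

The loop is type 0. Static position error constant K_pos = D(0)·G(0) = 17.4·1.077 = 18.74.
Steady-state error to a unit step: e_ss = 1/(1+K_pos) = 1/19.74 = 0.0507.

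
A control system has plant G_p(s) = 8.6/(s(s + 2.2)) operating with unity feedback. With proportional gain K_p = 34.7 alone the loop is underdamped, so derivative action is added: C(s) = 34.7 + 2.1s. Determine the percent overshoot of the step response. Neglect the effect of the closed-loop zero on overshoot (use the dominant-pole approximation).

10.3%

Forward path: (34.7 + 2.1s)·8.6/(s(s+2.2)). The closed-loop characteristic equation is s² + (2.2 + 8.6·2.1)s + 8.6·34.7 = 0.
That is s² + 20.26s + 298.4 = 0, so ω_n = 17.27 rad/s and ζ = 20.26/(2·17.27) = 0.5864.
%OS = 100·exp(−πζ/√(1−ζ²)) = 10.3%.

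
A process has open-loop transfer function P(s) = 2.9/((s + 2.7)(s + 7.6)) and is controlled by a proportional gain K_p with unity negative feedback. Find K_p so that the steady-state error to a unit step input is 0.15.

Steady-state error for a unit step on this type-0 loop is 1/(1 + K_p·P(0)).
P(0) = 0.1413. Require 1/(1 + K_p·0.1413) = 0.15, so 1 + 0.1413·K_p = 6.667.
K_p = (6.667 − 1)/0.1413 = 40.1.

K_p = 40.1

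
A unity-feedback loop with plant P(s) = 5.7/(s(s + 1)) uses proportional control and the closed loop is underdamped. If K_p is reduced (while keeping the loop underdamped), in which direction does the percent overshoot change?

ζ = 1/(2√(5.7K_p)) rises as K_p falls; higher damping means less overshoot.

decrease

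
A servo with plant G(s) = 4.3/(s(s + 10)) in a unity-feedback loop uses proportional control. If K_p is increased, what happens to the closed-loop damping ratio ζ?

decrease

ζ = 10/(2√(4.3K_p)); increasing K_p raises the denominator, so ζ falls.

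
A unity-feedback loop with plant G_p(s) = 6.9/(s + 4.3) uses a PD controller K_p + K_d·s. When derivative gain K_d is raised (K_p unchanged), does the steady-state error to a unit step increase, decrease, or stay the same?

unchanged

K_d affects only the transient (the s-coefficient); the DC loop gain, and hence e_ss, depends only on K_p.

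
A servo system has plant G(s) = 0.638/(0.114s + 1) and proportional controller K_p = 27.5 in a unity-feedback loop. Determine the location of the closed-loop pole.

s = -162.7

Closed loop: T(s) = K_p·G/(1+K_p·G) = 17.55/(0.114s + 1 + 17.55), with pole at s = −(1 + 17.55)/0.114 = −162.7.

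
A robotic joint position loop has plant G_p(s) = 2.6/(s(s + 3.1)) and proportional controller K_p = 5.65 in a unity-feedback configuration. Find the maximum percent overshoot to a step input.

24.9%

Closed-loop characteristic equation: s² + 3.1s + 14.69 = 0, so ω_n = 3.833 rad/s and ζ = 3.1/(2·3.833) = 0.4044.
%OS = 100·exp(−πζ/√(1−ζ²)) = 100·exp(−π·0.4044/√0.8365) = 24.9%.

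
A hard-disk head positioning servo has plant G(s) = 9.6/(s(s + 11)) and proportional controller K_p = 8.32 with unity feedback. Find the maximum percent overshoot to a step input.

8.6%

Closed-loop characteristic equation: s² + 11s + 79.87 = 0, so ω_n = 8.937 rad/s and ζ = 11/(2·8.937) = 0.6154.
%OS = 100·exp(−πζ/√(1−ζ²)) = 100·exp(−π·0.6154/√0.6213) = 8.6%.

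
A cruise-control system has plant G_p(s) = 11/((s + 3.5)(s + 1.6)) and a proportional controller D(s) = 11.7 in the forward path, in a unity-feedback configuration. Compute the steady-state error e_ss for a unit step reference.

0.0417

The loop is type 0. Static position error constant K_pos = D(0)·G_p(0) = 11.7·1.964 = 22.98.
Steady-state error to a unit step: e_ss = 1/(1+K_pos) = 1/23.98 = 0.0417.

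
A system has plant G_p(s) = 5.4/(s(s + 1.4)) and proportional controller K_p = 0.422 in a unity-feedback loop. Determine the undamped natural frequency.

ω_n = 1.51 rad/s

With unity feedback the closed-loop characteristic equation is s² + 1.4s + 0.422·5.4 = s² + 1.4s + 2.279 = 0.
So ω_n² = 2.279 ⇒ ω_n = 1.51 rad/s, and ζ = 1.4/(2ω_n) = 0.464.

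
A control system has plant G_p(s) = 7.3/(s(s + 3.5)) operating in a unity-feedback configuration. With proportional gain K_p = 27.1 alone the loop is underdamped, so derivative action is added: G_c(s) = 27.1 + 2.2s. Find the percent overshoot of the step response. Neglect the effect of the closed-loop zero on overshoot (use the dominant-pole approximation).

4.79%

Forward path: (27.1 + 2.2s)·7.3/(s(s+3.5)). The closed-loop characteristic equation is s² + (3.5 + 7.3·2.2)s + 7.3·27.1 = 0.
That is s² + 19.56s + 197.8 = 0, so ω_n = 14.07 rad/s and ζ = 19.56/(2·14.07) = 0.6953.
%OS = 100·exp(−πζ/√(1−ζ²)) = 4.79%.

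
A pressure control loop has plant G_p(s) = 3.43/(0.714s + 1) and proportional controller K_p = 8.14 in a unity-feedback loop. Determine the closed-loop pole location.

s = -40.5

Closed loop: T(s) = K_p·G_p/(1+K_p·G_p) = 27.92/(0.714s + 1 + 27.92), with pole at s = −(1 + 27.92)/0.714 = −40.5.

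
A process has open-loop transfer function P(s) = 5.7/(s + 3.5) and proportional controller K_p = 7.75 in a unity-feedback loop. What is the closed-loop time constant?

Closed-loop transfer function: T(s) = K_p·P(s)/(1 + K_p·P(s)) = 44.18/(s + 3.5 + 44.18) = 44.18/(s + 47.68).
Time constant τ = 1/47.68 = 0.021 s.

τ = 0.021 s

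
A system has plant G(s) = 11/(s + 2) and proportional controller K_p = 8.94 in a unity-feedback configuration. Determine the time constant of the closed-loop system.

τ = 0.00997 s

Closed-loop transfer function: T(s) = K_p·G(s)/(1 + K_p·G(s)) = 98.34/(s + 2 + 98.34) = 98.34/(s + 100.3).
Time constant τ = 1/100.3 = 0.00997 s.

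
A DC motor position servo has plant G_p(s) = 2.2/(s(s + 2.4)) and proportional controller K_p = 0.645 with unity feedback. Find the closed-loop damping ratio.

ζ = 1.01

With unity feedback the closed-loop characteristic equation is s² + 2.4s + 0.645·2.2 = s² + 2.4s + 1.419 = 0.
Matching s² + 2ζω_n s + ω_n²: ω_n = √1.419 = 1.191 rad/s and 2ζω_n = 2.4, so ζ = 2.4/(2·1.191) = 1.01.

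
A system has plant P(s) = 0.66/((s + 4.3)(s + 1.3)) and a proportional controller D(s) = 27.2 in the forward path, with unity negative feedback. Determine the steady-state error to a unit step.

The loop is type 0. Static position error constant K_pos = D(0)·P(0) = 27.2·0.1181 = 3.211.
Steady-state error to a unit step: e_ss = 1/(1+K_pos) = 1/4.211 = 0.237.

0.237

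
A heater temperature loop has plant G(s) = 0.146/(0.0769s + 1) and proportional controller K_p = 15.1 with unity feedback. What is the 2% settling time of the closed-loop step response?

T_s ≈ 0.096 s

Closed loop: T(s) = K_p·G/(1+K_p·G) = 2.205/(0.0769s + 1 + 2.205), with pole at s = −(1 + 2.205)/0.0769 = −41.67.
τ = 1/41.67 = 0.024 s, so 2% settling time ≈ 4τ = 0.096 s.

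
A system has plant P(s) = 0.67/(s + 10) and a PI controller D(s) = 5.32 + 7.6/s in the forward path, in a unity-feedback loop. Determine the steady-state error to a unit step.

The open loop D(s)P(s) has a pole at the origin (type 1), so the static position error constant is infinite and e_ss = 1/(1+∞) = 0.

0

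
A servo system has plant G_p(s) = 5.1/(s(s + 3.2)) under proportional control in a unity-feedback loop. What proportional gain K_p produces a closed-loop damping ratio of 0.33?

K_p = 4.61

Closed-loop characteristic equation: s² + 3.2s + K_p·5.1 = 0.
So ω_n = √(5.1K_p) and 2ζω_n = 3.2, giving ζ = 3.2/(2√(5.1K_p)).
Setting ζ = 0.33: √(5.1K_p) = 3.2/(2·0.33) = 4.848, so K_p = 23.51/5.1 = 4.61.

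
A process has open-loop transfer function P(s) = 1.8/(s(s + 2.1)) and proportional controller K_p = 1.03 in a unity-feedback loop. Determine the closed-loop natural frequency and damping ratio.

ω_n = 1.36 rad/s, ζ = 0.771

With unity feedback the closed-loop characteristic equation is s² + 2.1s + 1.03·1.8 = s² + 2.1s + 1.854 = 0.
So ω_n² = 1.854 ⇒ ω_n = 1.362 rad/s, and ζ = 2.1/(2ω_n) = 0.771.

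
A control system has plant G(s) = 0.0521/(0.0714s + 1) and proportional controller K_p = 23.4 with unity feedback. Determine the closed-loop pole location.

Closed loop: T(s) = K_p·G/(1+K_p·G) = 1.219/(0.0714s + 1 + 1.219), with pole at s = −(1 + 1.219)/0.0714 = −31.08.

s = -31.08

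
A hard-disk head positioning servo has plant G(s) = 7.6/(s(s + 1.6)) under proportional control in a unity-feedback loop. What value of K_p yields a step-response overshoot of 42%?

K_p = 1.19

From %OS = 100·exp(−πζ/√(1−ζ²)) = 42%, ζ = −ln(0.42)/√(π²+ln²(0.42)) = 0.2662.
Characteristic equation s² + 1.6s + 7.6K_p = 0 gives ζ = 1.6/(2√(7.6K_p)).
Setting ζ = 0.2662: √(7.6K_p) = 1.6/(2·0.2662) = 3.006, so K_p = 9.033/7.6 = 1.19.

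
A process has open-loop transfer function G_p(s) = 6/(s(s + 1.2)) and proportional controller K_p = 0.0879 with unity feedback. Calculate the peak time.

T_p = 7.68 s

Closed-loop characteristic equation: s² + 1.2s + 0.5274 = 0, so ω_n = 0.7262 rad/s and ζ = 1.2/(2·0.7262) = 0.8262.
Damped frequency ω_d = ω_n√(1−ζ²) = 0.4091 rad/s, so peak time T_p = π/ω_d = 7.68 s.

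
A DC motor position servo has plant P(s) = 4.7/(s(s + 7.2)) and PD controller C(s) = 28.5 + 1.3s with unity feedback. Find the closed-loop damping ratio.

Forward path: (28.5 + 1.3s)·4.7/(s(s+7.2)). The closed-loop characteristic equation is s² + (7.2 + 4.7·1.3)s + 4.7·28.5 = 0.
That is s² + 13.31s + 134 = 0, so ω_n = 11.57 rad/s and ζ = 13.31/(2·11.57) = 0.575.

ζ = 0.575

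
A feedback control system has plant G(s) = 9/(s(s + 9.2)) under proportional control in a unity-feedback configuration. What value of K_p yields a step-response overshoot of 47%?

From %OS = 100·exp(−πζ/√(1−ζ²)) = 47%, ζ = −ln(0.47)/√(π²+ln²(0.47)) = 0.2337.
Characteristic equation s² + 9.2s + 9K_p = 0 gives ζ = 9.2/(2√(9K_p)).
Setting ζ = 0.2337: √(9K_p) = 9.2/(2·0.2337) = 19.69, so K_p = 387.5/9 = 43.1.

K_p = 43.1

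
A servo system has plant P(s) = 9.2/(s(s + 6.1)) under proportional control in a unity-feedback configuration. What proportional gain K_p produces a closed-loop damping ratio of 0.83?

K_p = 1.47

Closed-loop characteristic equation: s² + 6.1s + K_p·9.2 = 0.
So ω_n = √(9.2K_p) and 2ζω_n = 6.1, giving ζ = 6.1/(2√(9.2K_p)).
Setting ζ = 0.83: √(9.2K_p) = 6.1/(2·0.83) = 3.675, so K_p = 13.5/9.2 = 1.47.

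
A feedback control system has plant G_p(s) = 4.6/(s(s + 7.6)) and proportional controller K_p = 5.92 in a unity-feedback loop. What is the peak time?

From 1 + K_pG_p(s) = 0: s² + 7.6s + 27.23 = 0 ⇒ ω_n = 5.218, ζ = 0.7282.
Damped frequency ω_d = ω_n√(1−ζ²) = 3.577 rad/s, so peak time T_p = π/ω_d = 0.878 s.

T_p = 0.878 s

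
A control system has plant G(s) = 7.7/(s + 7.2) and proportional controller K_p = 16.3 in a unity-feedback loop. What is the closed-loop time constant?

τ = 0.00754 s

Closed-loop transfer function: T(s) = K_p·G(s)/(1 + K_p·G(s)) = 125.5/(s + 7.2 + 125.5) = 125.5/(s + 132.7).
Time constant τ = 1/132.7 = 0.00754 s.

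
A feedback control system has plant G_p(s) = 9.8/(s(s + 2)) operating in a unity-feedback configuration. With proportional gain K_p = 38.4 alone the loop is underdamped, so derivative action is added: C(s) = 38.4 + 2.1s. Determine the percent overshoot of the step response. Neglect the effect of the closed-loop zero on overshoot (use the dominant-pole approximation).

Forward path: (38.4 + 2.1s)·9.8/(s(s+2)). The closed-loop characteristic equation is s² + (2 + 9.8·2.1)s + 9.8·38.4 = 0.
That is s² + 22.58s + 376.3 = 0, so ω_n = 19.4 rad/s and ζ = 22.58/(2·19.4) = 0.582.
%OS = 100·exp(−πζ/√(1−ζ²)) = 10.6%.

10.6%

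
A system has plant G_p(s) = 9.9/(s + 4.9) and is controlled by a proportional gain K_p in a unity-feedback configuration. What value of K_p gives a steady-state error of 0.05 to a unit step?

Steady-state error for a unit step on this type-0 loop is 1/(1 + K_p·G_p(0)).
G_p(0) = 2.02. Require 1/(1 + K_p·2.02) = 0.05, so 1 + 2.02·K_p = 20.
K_p = (20 − 1)/2.02 = 9.4.

K_p = 9.4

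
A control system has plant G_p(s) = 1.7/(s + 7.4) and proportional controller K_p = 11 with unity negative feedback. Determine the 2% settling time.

Closed-loop transfer function: T(s) = K_p·G_p(s)/(1 + K_p·G_p(s)) = 18.7/(s + 7.4 + 18.7) = 18.7/(s + 26.1).
Time constant τ = 1/26.1 = 0.03831 s, so the 2% settling time is about 4τ = 0.153 s.

T_s ≈ 0.153 s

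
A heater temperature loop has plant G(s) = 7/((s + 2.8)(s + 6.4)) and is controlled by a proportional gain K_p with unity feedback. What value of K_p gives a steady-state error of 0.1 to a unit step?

K_p = 23

For a type-0 loop with proportional control, e_ss = 1/(1 + K_p·G(0)).
G(0) = 0.3906. Require 1/(1 + K_p·0.3906) = 0.1, so 1 + 0.3906·K_p = 10.
K_p = (10 − 1)/0.3906 = 23.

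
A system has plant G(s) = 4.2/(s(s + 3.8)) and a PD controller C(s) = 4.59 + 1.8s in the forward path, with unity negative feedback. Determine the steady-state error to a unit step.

The open loop C(s)G(s) has a pole at the origin (type 1), so the static position error constant is infinite and e_ss = 1/(1+∞) = 0.

0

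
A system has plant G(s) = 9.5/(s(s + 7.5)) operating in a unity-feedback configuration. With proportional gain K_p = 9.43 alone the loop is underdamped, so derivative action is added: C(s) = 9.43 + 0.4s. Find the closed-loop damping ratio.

ζ = 0.597

Forward path: (9.43 + 0.4s)·9.5/(s(s+7.5)). The closed-loop characteristic equation is s² + (7.5 + 9.5·0.4)s + 9.5·9.43 = 0.
That is s² + 11.3s + 89.58 = 0, so ω_n = 9.465 rad/s and ζ = 11.3/(2·9.465) = 0.5969.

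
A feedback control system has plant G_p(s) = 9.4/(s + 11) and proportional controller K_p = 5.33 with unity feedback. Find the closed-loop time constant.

τ = 0.0164 s

Closed-loop transfer function: T(s) = K_p·G_p(s)/(1 + K_p·G_p(s)) = 50.1/(s + 11 + 50.1) = 50.1/(s + 61.1).
Time constant τ = 1/61.1 = 0.0164 s.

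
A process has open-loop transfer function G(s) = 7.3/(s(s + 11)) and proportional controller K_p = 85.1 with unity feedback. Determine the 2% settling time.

The closed-loop denominator s² + 11s + 621.2 gives ω_n = √621.2 = 24.92 and ζ = 11/(2ω_n) = 0.2207.
2% settling time T_s ≈ 4/(ζω_n) = 4/5.5 = 0.727 s.

T_s ≈ 0.727 s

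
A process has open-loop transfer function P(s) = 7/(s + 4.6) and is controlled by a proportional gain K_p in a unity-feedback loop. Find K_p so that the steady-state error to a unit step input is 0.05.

K_p = 12.5

For a type-0 loop with proportional control, e_ss = 1/(1 + K_p·P(0)).
P(0) = 1.522. Require 1/(1 + K_p·1.522) = 0.05, so 1 + 1.522·K_p = 20.
K_p = (20 − 1)/1.522 = 12.5.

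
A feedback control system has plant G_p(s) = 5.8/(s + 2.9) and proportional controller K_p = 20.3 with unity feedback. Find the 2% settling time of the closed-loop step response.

T_s ≈ 0.0332 s

Closed-loop transfer function: T(s) = K_p·G_p(s)/(1 + K_p·G_p(s)) = 117.7/(s + 2.9 + 117.7) = 117.7/(s + 120.6).
Time constant τ = 1/120.6 = 0.008289 s, so the 2% settling time is about 4τ = 0.0332 s.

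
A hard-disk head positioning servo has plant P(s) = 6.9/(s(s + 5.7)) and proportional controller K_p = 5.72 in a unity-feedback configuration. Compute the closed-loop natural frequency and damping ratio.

The closed-loop denominator is s(s+5.7) + 5.72·6.9 = s² + 5.7s + 39.47.
Matching s² + 2ζω_n s + ω_n²: ω_n = √39.47 = 6.282 rad/s and 2ζω_n = 5.7, so ζ = 5.7/(2·6.282) = 0.454.

ω_n = 6.28 rad/s, ζ = 0.454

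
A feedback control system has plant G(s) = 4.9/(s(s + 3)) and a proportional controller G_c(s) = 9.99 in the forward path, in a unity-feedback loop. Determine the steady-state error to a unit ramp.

The loop has one pole at the origin (type 1). Velocity error constant K_v = lim_{s→0} s·G_c(s)G(s) = 9.99·4.9/3 = 16.32.
Steady-state error to a unit ramp: e_ss = 1/K_v = 0.0613.

0.0613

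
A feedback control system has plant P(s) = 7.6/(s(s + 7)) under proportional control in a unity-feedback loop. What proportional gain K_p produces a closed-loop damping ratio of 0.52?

Closed-loop characteristic equation: s² + 7s + K_p·7.6 = 0.
So ω_n = √(7.6K_p) and 2ζω_n = 7, giving ζ = 7/(2√(7.6K_p)).
Setting ζ = 0.52: √(7.6K_p) = 7/(2·0.52) = 6.731, so K_p = 45.3/7.6 = 5.96.

K_p = 5.96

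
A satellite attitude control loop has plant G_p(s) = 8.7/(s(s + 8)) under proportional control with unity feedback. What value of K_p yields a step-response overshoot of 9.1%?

K_p = 5

From %OS = 100·exp(−πζ/√(1−ζ²)) = 9.1%, ζ = −ln(0.091)/√(π²+ln²(0.091)) = 0.6066.
Characteristic equation s² + 8s + 8.7K_p = 0 gives ζ = 8/(2√(8.7K_p)).
Setting ζ = 0.6066: √(8.7K_p) = 8/(2·0.6066) = 6.594, so K_p = 43.49/8.7 = 5.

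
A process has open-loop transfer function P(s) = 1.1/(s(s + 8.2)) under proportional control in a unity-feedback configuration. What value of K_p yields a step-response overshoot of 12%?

From %OS = 100·exp(−πζ/√(1−ζ²)) = 12%, ζ = −ln(0.12)/√(π²+ln²(0.12)) = 0.5594.
Characteristic equation s² + 8.2s + 1.1K_p = 0 gives ζ = 8.2/(2√(1.1K_p)).
Setting ζ = 0.5594: √(1.1K_p) = 8.2/(2·0.5594) = 7.329, so K_p = 53.72/1.1 = 48.8.

K_p = 48.8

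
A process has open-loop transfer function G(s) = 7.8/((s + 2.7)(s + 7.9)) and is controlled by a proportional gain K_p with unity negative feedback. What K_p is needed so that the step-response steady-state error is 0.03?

K_p = 88.4

Steady-state error for a unit step on this type-0 loop is 1/(1 + K_p·G(0)).
G(0) = 0.3657. Require 1/(1 + K_p·0.3657) = 0.03, so 1 + 0.3657·K_p = 33.33.
K_p = (33.33 − 1)/0.3657 = 88.4.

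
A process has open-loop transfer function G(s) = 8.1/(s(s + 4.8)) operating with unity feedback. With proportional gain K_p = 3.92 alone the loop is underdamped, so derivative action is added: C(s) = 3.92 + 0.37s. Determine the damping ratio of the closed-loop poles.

ζ = 0.692

Forward path: (3.92 + 0.37s)·8.1/(s(s+4.8)). The closed-loop characteristic equation is s² + (4.8 + 8.1·0.37)s + 8.1·3.92 = 0.
That is s² + 7.797s + 31.75 = 0, so ω_n = 5.635 rad/s and ζ = 7.797/(2·5.635) = 0.6919.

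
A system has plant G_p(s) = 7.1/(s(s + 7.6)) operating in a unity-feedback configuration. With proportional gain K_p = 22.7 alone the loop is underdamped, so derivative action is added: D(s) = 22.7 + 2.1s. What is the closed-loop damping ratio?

ζ = 0.887

Forward path: (22.7 + 2.1s)·7.1/(s(s+7.6)). The closed-loop characteristic equation is s² + (7.6 + 7.1·2.1)s + 7.1·22.7 = 0.
That is s² + 22.51s + 161.2 = 0, so ω_n = 12.7 rad/s and ζ = 22.51/(2·12.7) = 0.8866.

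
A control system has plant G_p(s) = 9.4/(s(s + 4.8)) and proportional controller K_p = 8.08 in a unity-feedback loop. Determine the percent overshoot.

40.7%

From 1 + K_pG_p(s) = 0: s² + 4.8s + 75.95 = 0 ⇒ ω_n = 8.715, ζ = 0.2754.
%OS = 100·exp(−πζ/√(1−ζ²)) = 100·exp(−π·0.2754/√0.9242) = 40.7%.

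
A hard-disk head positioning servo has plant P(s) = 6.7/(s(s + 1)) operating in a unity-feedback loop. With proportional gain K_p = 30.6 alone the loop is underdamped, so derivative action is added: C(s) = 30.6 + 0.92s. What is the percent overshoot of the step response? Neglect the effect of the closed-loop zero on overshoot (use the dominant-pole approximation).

44.4%

Forward path: (30.6 + 0.92s)·6.7/(s(s+1)). The closed-loop characteristic equation is s² + (1 + 6.7·0.92)s + 6.7·30.6 = 0.
That is s² + 7.164s + 205 = 0, so ω_n = 14.32 rad/s and ζ = 7.164/(2·14.32) = 0.2502.
%OS = 100·exp(−πζ/√(1−ζ²)) = 44.4%.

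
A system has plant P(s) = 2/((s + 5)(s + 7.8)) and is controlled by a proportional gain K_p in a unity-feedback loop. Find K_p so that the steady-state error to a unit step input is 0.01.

K_p = 1930

For a type-0 loop with proportional control, e_ss = 1/(1 + K_p·P(0)).
P(0) = 0.05128. Require 1/(1 + K_p·0.05128) = 0.01, so 1 + 0.05128·K_p = 100.
K_p = (100 − 1)/0.05128 = 1930.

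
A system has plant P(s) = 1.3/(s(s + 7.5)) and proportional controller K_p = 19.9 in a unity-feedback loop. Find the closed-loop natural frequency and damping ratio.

With unity feedback the closed-loop characteristic equation is s² + 7.5s + 19.9·1.3 = s² + 7.5s + 25.87 = 0.
Matching s² + 2ζω_n s + ω_n²: ω_n = √25.87 = 5.086 rad/s and 2ζω_n = 7.5, so ζ = 7.5/(2·5.086) = 0.737.

ω_n = 5.09 rad/s, ζ = 0.737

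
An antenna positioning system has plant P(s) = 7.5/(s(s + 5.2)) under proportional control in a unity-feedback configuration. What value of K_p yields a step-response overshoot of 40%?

K_p = 11.5

From %OS = 100·exp(−πζ/√(1−ζ²)) = 40%, ζ = −ln(0.4)/√(π²+ln²(0.4)) = 0.28.
Characteristic equation s² + 5.2s + 7.5K_p = 0 gives ζ = 5.2/(2√(7.5K_p)).
Setting ζ = 0.28: √(7.5K_p) = 5.2/(2·0.28) = 9.286, so K_p = 86.23/7.5 = 11.5.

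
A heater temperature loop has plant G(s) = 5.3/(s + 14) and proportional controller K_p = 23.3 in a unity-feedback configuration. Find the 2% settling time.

Closed-loop transfer function: T(s) = K_p·G(s)/(1 + K_p·G(s)) = 123.5/(s + 14 + 123.5) = 123.5/(s + 137.5).
Time constant τ = 1/137.5 = 0.007273 s, so the 2% settling time is about 4τ = 0.0291 s.

T_s ≈ 0.0291 s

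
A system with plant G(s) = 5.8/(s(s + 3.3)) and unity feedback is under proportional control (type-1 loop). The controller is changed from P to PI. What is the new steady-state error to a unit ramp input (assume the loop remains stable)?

0

The integrator raises the loop to type 2, so K_v → ∞ and e_ss to a ramp is zero.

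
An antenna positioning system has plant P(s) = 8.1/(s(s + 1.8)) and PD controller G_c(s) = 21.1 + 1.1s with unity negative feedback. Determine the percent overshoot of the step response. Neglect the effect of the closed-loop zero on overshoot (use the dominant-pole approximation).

24.4%

Forward path: (21.1 + 1.1s)·8.1/(s(s+1.8)). The closed-loop characteristic equation is s² + (1.8 + 8.1·1.1)s + 8.1·21.1 = 0.
That is s² + 10.71s + 170.9 = 0, so ω_n = 13.07 rad/s and ζ = 10.71/(2·13.07) = 0.4096.
%OS = 100·exp(−πζ/√(1−ζ²)) = 24.4%.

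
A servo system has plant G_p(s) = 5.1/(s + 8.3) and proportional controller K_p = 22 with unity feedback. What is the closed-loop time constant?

τ = 0.0083 s

Closed-loop transfer function: T(s) = K_p·G_p(s)/(1 + K_p·G_p(s)) = 112.2/(s + 8.3 + 112.2) = 112.2/(s + 120.5).
Time constant τ = 1/120.5 = 0.0083 s.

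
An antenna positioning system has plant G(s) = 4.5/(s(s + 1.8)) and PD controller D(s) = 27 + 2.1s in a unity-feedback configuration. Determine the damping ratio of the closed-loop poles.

ζ = 0.51

Forward path: (27 + 2.1s)·4.5/(s(s+1.8)). The closed-loop characteristic equation is s² + (1.8 + 4.5·2.1)s + 4.5·27 = 0.
That is s² + 11.25s + 121.5 = 0, so ω_n = 11.02 rad/s and ζ = 11.25/(2·11.02) = 0.5103.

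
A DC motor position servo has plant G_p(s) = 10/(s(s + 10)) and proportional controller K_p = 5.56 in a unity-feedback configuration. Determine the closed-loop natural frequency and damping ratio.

ω_n = 7.46 rad/s, ζ = 0.671

With unity feedback the closed-loop characteristic equation is s² + 10s + 5.56·10 = s² + 10s + 55.6 = 0.
Matching s² + 2ζω_n s + ω_n²: ω_n = √55.6 = 7.457 rad/s and 2ζω_n = 10, so ζ = 10/(2·7.457) = 0.671.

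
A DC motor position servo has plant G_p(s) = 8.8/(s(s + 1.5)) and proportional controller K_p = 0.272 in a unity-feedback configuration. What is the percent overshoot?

17.5%

The closed-loop denominator s² + 1.5s + 2.394 gives ω_n = √2.394 = 1.547 and ζ = 1.5/(2ω_n) = 0.4848.
%OS = 100·exp(−πζ/√(1−ζ²)) = 100·exp(−π·0.4848/√0.765) = 17.5%.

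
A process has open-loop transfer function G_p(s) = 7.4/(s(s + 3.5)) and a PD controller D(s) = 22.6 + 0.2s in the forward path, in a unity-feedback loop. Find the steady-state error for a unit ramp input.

0.0209

The loop has one pole at the origin (type 1). Velocity error constant K_v = lim_{s→0} s·D(s)G_p(s) = 22.6·7.4/3.5 = 47.78.
Steady-state error to a unit ramp: e_ss = 1/K_v = 0.0209.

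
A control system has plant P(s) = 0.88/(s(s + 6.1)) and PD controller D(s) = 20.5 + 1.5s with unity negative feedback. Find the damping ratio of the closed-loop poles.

ζ = 0.873

Forward path: (20.5 + 1.5s)·0.88/(s(s+6.1)). The closed-loop characteristic equation is s² + (6.1 + 0.88·1.5)s + 0.88·20.5 = 0.
That is s² + 7.42s + 18.04 = 0, so ω_n = 4.247 rad/s and ζ = 7.42/(2·4.247) = 0.8735.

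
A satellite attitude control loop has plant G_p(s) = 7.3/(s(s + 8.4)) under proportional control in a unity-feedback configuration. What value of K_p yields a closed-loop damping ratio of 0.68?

Closed-loop characteristic equation: s² + 8.4s + K_p·7.3 = 0.
So ω_n = √(7.3K_p) and 2ζω_n = 8.4, giving ζ = 8.4/(2√(7.3K_p)).
Setting ζ = 0.68: √(7.3K_p) = 8.4/(2·0.68) = 6.176, so K_p = 38.15/7.3 = 5.23.

K_p = 5.23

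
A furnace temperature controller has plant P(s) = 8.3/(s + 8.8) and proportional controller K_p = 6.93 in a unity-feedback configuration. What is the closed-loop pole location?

Closed-loop transfer function: T(s) = K_p·P(s)/(1 + K_p·P(s)) = 57.52/(s + 8.8 + 57.52) = 57.52/(s + 66.32).
The closed-loop pole is at s = −66.32.

s = -66.32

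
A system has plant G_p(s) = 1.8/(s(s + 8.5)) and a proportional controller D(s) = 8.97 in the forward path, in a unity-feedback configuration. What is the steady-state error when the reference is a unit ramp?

The loop has one pole at the origin (type 1). Velocity error constant K_v = lim_{s→0} s·D(s)G_p(s) = 8.97·1.8/8.5 = 1.9.
Steady-state error to a unit ramp: e_ss = 1/K_v = 0.526.

0.526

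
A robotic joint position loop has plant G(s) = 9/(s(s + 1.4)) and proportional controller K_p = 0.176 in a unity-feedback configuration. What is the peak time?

T_p = 3 s

From 1 + K_pG(s) = 0: s² + 1.4s + 1.584 = 0 ⇒ ω_n = 1.259, ζ = 0.5562.
Damped frequency ω_d = ω_n√(1−ζ²) = 1.046 rad/s, so peak time T_p = π/ω_d = 3 s.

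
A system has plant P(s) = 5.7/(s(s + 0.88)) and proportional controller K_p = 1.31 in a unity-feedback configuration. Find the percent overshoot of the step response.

From 1 + K_pP(s) = 0: s² + 0.88s + 7.467 = 0 ⇒ ω_n = 2.733, ζ = 0.161.
%OS = 100·exp(−πζ/√(1−ζ²)) = 100·exp(−π·0.161/√0.9741) = 59.9%.

59.9%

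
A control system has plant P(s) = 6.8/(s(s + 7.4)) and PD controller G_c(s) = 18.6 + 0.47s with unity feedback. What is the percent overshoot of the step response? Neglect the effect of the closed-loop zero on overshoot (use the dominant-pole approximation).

Forward path: (18.6 + 0.47s)·6.8/(s(s+7.4)). The closed-loop characteristic equation is s² + (7.4 + 6.8·0.47)s + 6.8·18.6 = 0.
That is s² + 10.6s + 126.5 = 0, so ω_n = 11.25 rad/s and ζ = 10.6/(2·11.25) = 0.4711.
%OS = 100·exp(−πζ/√(1−ζ²)) = 18.7%.

18.7%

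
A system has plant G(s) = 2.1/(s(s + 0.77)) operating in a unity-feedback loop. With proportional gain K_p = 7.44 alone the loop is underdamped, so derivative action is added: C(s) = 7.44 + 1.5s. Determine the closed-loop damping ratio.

Forward path: (7.44 + 1.5s)·2.1/(s(s+0.77)). The closed-loop characteristic equation is s² + (0.77 + 2.1·1.5)s + 2.1·7.44 = 0.
That is s² + 3.92s + 15.62 = 0, so ω_n = 3.953 rad/s and ζ = 3.92/(2·3.953) = 0.4959.

ζ = 0.496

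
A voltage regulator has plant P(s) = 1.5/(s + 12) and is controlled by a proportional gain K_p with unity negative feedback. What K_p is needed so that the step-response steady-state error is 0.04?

The loop is type 0, so e_ss(step) = 1/(1 + K_pos) with K_pos = K_p·P(0).
P(0) = 0.125. Require 1/(1 + K_p·0.125) = 0.04, so 1 + 0.125·K_p = 25.
K_p = (25 − 1)/0.125 = 192.

K_p = 192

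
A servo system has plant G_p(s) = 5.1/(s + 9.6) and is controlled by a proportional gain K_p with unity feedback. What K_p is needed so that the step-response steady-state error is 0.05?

K_p = 35.8

The loop is type 0, so e_ss(step) = 1/(1 + K_pos) with K_pos = K_p·G_p(0).
G_p(0) = 0.5312. Require 1/(1 + K_p·0.5312) = 0.05, so 1 + 0.5312·K_p = 20.
K_p = (20 − 1)/0.5312 = 35.8.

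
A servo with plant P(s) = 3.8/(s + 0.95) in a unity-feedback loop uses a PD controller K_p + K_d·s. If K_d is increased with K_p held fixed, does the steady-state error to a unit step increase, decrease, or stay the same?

K_d affects only the transient (the s-coefficient); the DC loop gain, and hence e_ss, depends only on K_p.

unchanged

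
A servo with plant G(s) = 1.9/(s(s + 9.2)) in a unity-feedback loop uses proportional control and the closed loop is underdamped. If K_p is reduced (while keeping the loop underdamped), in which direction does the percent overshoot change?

ζ = 9.2/(2√(1.9K_p)) rises as K_p falls; higher damping means less overshoot.

decrease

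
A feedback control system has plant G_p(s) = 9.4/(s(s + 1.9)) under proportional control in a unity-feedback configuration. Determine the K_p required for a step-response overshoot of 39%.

From %OS = 100·exp(−πζ/√(1−ζ²)) = 39%, ζ = −ln(0.39)/√(π²+ln²(0.39)) = 0.2871.
Characteristic equation s² + 1.9s + 9.4K_p = 0 gives ζ = 1.9/(2√(9.4K_p)).
Setting ζ = 0.2871: √(9.4K_p) = 1.9/(2·0.2871) = 3.309, so K_p = 10.95/9.4 = 1.16.

K_p = 1.16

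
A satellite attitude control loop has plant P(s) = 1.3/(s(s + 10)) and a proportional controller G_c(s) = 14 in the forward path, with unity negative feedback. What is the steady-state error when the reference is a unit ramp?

The loop has one pole at the origin (type 1). Velocity error constant K_v = lim_{s→0} s·G_c(s)P(s) = 14·1.3/10 = 1.82.
Steady-state error to a unit ramp: e_ss = 1/K_v = 0.549.

0.549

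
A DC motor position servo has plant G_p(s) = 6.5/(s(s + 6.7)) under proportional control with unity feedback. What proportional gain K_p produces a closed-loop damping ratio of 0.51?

K_p = 6.64

Closed-loop characteristic equation: s² + 6.7s + K_p·6.5 = 0.
So ω_n = √(6.5K_p) and 2ζω_n = 6.7, giving ζ = 6.7/(2√(6.5K_p)).
Setting ζ = 0.51: √(6.5K_p) = 6.7/(2·0.51) = 6.569, so K_p = 43.15/6.5 = 6.64.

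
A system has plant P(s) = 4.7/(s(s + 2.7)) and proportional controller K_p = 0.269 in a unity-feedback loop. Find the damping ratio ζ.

The closed-loop denominator is s(s+2.7) + 0.269·4.7 = s² + 2.7s + 1.264.
So ω_n² = 1.264 ⇒ ω_n = 1.124 rad/s, and ζ = 2.7/(2ω_n) = 1.2.

ζ = 1.2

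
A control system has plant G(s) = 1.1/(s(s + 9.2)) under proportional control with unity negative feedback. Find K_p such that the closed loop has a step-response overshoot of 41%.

From %OS = 100·exp(−πζ/√(1−ζ²)) = 41%, ζ = −ln(0.41)/√(π²+ln²(0.41)) = 0.273.
Characteristic equation s² + 9.2s + 1.1K_p = 0 gives ζ = 9.2/(2√(1.1K_p)).
Setting ζ = 0.273: √(1.1K_p) = 9.2/(2·0.273) = 16.85, so K_p = 283.9/1.1 = 258.

K_p = 258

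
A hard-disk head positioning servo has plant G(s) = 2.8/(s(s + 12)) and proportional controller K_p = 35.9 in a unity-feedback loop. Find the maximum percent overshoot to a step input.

9.57%

Closed-loop characteristic equation: s² + 12s + 100.5 = 0, so ω_n = 10.03 rad/s and ζ = 12/(2·10.03) = 0.5984.
%OS = 100·exp(−πζ/√(1−ζ²)) = 100·exp(−π·0.5984/√0.6419) = 9.57%.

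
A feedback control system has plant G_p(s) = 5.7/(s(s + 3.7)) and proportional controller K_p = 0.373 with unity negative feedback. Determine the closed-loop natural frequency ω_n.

ω_n = 1.46 rad/s

The closed-loop denominator is s(s+3.7) + 0.373·5.7 = s² + 3.7s + 2.126.
So ω_n² = 2.126 ⇒ ω_n = 1.458 rad/s, and ζ = 3.7/(2ω_n) = 1.27.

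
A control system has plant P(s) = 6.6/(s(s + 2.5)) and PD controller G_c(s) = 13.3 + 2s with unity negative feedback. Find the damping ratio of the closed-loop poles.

ζ = 0.838

Forward path: (13.3 + 2s)·6.6/(s(s+2.5)). The closed-loop characteristic equation is s² + (2.5 + 6.6·2)s + 6.6·13.3 = 0.
That is s² + 15.7s + 87.78 = 0, so ω_n = 9.369 rad/s and ζ = 15.7/(2·9.369) = 0.8379.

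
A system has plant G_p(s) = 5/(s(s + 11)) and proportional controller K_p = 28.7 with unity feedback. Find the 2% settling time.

T_s ≈ 0.727 s

From 1 + K_pG_p(s) = 0: s² + 11s + 143.5 = 0 ⇒ ω_n = 11.98, ζ = 0.4591.
2% settling time T_s ≈ 4/(ζω_n) = 4/5.5 = 0.727 s.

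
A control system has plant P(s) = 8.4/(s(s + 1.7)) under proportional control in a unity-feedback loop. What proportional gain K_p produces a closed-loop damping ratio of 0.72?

Closed-loop characteristic equation: s² + 1.7s + K_p·8.4 = 0.
So ω_n = √(8.4K_p) and 2ζω_n = 1.7, giving ζ = 1.7/(2√(8.4K_p)).
Setting ζ = 0.72: √(8.4K_p) = 1.7/(2·0.72) = 1.181, so K_p = 1.394/8.4 = 0.166.

K_p = 0.166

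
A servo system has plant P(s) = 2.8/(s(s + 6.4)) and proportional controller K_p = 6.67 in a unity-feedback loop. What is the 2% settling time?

T_s ≈ 1.25 s

Closed-loop characteristic equation: s² + 6.4s + 18.68 = 0, so ω_n = 4.322 rad/s and ζ = 6.4/(2·4.322) = 0.7405.
2% settling time T_s ≈ 4/(ζω_n) = 4/3.2 = 1.25 s.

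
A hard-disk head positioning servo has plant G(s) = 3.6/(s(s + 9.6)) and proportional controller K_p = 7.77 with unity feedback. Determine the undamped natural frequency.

ω_n = 5.29 rad/s

The closed-loop denominator is s(s+9.6) + 7.77·3.6 = s² + 9.6s + 27.97.
Matching s² + 2ζω_n s + ω_n²: ω_n = √27.97 = 5.289 rad/s and 2ζω_n = 9.6, so ζ = 9.6/(2·5.289) = 0.908.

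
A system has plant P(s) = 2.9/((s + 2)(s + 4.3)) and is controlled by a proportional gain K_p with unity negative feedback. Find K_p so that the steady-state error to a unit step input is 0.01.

K_p = 294

For a type-0 loop with proportional control, e_ss = 1/(1 + K_p·P(0)).
P(0) = 0.3372. Require 1/(1 + K_p·0.3372) = 0.01, so 1 + 0.3372·K_p = 100.
K_p = (100 − 1)/0.3372 = 294.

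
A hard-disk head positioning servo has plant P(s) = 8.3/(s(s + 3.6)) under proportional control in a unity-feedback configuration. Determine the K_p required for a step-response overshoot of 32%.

From %OS = 100·exp(−πζ/√(1−ζ²)) = 32%, ζ = −ln(0.32)/√(π²+ln²(0.32)) = 0.341.
Characteristic equation s² + 3.6s + 8.3K_p = 0 gives ζ = 3.6/(2√(8.3K_p)).
Setting ζ = 0.341: √(8.3K_p) = 3.6/(2·0.341) = 5.279, so K_p = 27.87/8.3 = 3.36.

K_p = 3.36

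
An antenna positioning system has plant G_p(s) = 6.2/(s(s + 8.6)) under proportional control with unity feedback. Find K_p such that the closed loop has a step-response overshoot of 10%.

K_p = 8.53

From %OS = 100·exp(−πζ/√(1−ζ²)) = 10%, ζ = −ln(0.1)/√(π²+ln²(0.1)) = 0.5912.
Characteristic equation s² + 8.6s + 6.2K_p = 0 gives ζ = 8.6/(2√(6.2K_p)).
Setting ζ = 0.5912: √(6.2K_p) = 8.6/(2·0.5912) = 7.274, so K_p = 52.91/6.2 = 8.53.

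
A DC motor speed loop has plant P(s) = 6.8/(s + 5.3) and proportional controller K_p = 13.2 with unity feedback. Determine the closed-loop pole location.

Closed-loop transfer function: T(s) = K_p·P(s)/(1 + K_p·P(s)) = 89.76/(s + 5.3 + 89.76) = 89.76/(s + 95.06).
The closed-loop pole is at s = −95.06.

s = -95.06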